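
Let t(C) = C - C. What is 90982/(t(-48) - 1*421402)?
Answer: -45491/210701 ≈ -0.21590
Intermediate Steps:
t(C) = 0
90982/(t(-48) - 1*421402) = 90982/(0 - 1*421402) = 90982/(0 - 421402) = 90982/(-421402) = 90982*(-1/421402) = -45491/210701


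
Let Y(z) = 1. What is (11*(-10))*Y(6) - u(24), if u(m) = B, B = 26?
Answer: -136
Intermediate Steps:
u(m) = 26
(11*(-10))*Y(6) - u(24) = (11*(-10))*1 - 1*26 = -110*1 - 26 = -110 - 26 = -136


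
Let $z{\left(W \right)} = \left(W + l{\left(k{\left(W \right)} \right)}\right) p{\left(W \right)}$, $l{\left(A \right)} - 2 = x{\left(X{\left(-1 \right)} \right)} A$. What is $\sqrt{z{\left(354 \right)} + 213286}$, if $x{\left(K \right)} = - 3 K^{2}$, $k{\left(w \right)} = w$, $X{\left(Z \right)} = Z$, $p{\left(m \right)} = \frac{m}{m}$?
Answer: $6 \sqrt{5905} \approx 461.06$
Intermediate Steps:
$p{\left(m \right)} = 1$
$l{\left(A \right)} = 2 - 3 A$ ($l{\left(A \right)} = 2 + - 3 \left(-1\right)^{2} A = 2 + \left(-3\right) 1 A = 2 - 3 A$)
$z{\left(W \right)} = 2 - 2 W$ ($z{\left(W \right)} = \left(W - \left(-2 + 3 W\right)\right) 1 = \left(2 - 2 W\right) 1 = 2 - 2 W$)
$\sqrt{z{\left(354 \right)} + 213286} = \sqrt{\left(2 - 708\right) + 213286} = \sqrt{-706 + 213286} = \sqrt{212580} = 6 \sqrt{5905}$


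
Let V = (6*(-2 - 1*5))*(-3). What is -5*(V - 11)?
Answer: -575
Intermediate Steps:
V = 126 (V = (6*(-2 - 5))*(-3) = (6*(-7))*(-3) = -42*(-3) = 126)
-5*(V - 11) = -5*(126 - 11) = -5*115 = -575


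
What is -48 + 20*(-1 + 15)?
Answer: 232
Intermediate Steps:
-48 + 20*(-1 + 15) = -48 + 20*14 = -48 + 280 = 232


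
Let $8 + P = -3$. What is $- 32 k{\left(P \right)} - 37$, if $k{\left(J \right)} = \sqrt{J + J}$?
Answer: $-37 - 32 i \sqrt{22} \approx -37.0 - 150.09 i$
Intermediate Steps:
$P = -11$ ($P = -8 - 3 = -11$)
$k{\left(J \right)} = \sqrt{2} \sqrt{J}$ ($k{\left(J \right)} = \sqrt{2 J} = \sqrt{2} \sqrt{J}$)
$- 32 k{\left(P \right)} - 37 = - 32 \sqrt{2} \sqrt{-11} - 37 = - 32 \sqrt{2} i \sqrt{11} - 37 = - 32 i \sqrt{22} - 37 = -37 - 32 i \sqrt{22}$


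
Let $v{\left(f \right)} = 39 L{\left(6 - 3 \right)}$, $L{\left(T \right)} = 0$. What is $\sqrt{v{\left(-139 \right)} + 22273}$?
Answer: $\sqrt{22273} \approx 149.24$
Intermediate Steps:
$v{\left(f \right)} = 0$ ($v{\left(f \right)} = 39 \cdot 0 = 0$)
$\sqrt{v{\left(-139 \right)} + 22273} = \sqrt{0 + 22273} = \sqrt{22273}$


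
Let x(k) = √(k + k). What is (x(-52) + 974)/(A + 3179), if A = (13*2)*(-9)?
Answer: 974/2945 + 2*I*√26/2945 ≈ 0.33073 + 0.0034628*I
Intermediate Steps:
x(k) = √2*√k (x(k) = √(2*k) = √2*√k)
A = -234 (A = 26*(-9) = -234)
(x(-52) + 974)/(A + 3179) = (√2*√(-52) + 974)/(-234 + 3179) = (√2*(2*I*√13) + 974)/2945 = (2*I*√26 + 974)*(1/2945) = (974 + 2*I*√26)*(1/2945) = 974/2945 + 2*I*√26/2945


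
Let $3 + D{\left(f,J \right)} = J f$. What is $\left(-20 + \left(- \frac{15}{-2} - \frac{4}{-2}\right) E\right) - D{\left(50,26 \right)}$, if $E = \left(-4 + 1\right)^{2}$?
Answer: $- \frac{2463}{2} \approx -1231.5$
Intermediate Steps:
$D{\left(f,J \right)} = -3 + J f$
$E = 9$ ($E = \left(-3\right)^{2} = 9$)
$\left(-20 + \left(- \frac{15}{-2} - \frac{4}{-2}\right) E\right) - D{\left(50,26 \right)} = \left(-20 + \left(- \frac{15}{-2} - \frac{4}{-2}\right) 9\right) - \left(-3 + 26 \cdot 50\right) = \left(-20 + \left(\left(-15\right) \left(- \frac{1}{2}\right) - -2\right) 9\right) - \left(-3 + 1300\right) = \left(-20 + \left(\frac{15}{2} + 2\right) 9\right) - 1297 = \left(-20 + \frac{19}{2} \cdot 9\right) - 1297 = \left(-20 + \frac{171}{2}\right) - 1297 = \frac{131}{2} - 1297 = - \frac{2463}{2}$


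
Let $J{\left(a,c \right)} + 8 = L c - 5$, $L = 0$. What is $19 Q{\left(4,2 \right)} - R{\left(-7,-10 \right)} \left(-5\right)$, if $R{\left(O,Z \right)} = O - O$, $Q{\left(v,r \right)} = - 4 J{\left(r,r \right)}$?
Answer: $988$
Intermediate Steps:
$J{\left(a,c \right)} = -13$ ($J{\left(a,c \right)} = -8 - \left(5 + 0 c\right) = -8 + \left(0 - 5\right) = -8 - 5 = -13$)
$Q{\left(v,r \right)} = 52$ ($Q{\left(v,r \right)} = \left(-4\right) \left(-13\right) = 52$)
$R{\left(O,Z \right)} = 0$
$19 Q{\left(4,2 \right)} - R{\left(-7,-10 \right)} \left(-5\right) = 19 \cdot 52 - 0 \left(-5\right) = 988 - 0 = 988 + 0 = 988$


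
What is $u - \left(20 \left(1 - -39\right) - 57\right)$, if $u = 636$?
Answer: $-107$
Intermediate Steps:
$u - \left(20 \left(1 - -39\right) - 57\right) = 636 - \left(20 \left(1 - -39\right) - 57\right) = 636 - \left(20 \left(1 + 39\right) - 57\right) = 636 - \left(20 \cdot 40 - 57\right) = 636 - \left(800 - 57\right) = 636 - 743 = -107$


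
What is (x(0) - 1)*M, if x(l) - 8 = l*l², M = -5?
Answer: -35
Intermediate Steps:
x(l) = 8 + l³ (x(l) = 8 + l*l² = 8 + l³)
(x(0) - 1)*M = ((8 + 0³) - 1)*(-5) = ((8 + 0) - 1)*(-5) = (8 - 1)*(-5) = 7*(-5) = -35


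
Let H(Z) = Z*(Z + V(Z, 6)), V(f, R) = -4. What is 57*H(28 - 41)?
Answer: 12597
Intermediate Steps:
H(Z) = Z*(-4 + Z) (H(Z) = Z*(Z - 4) = Z*(-4 + Z))
57*H(28 - 41) = 57*((28 - 41)*(-4 + (28 - 41))) = 57*(-13*(-4 - 13)) = 57*(-13*(-17)) = 57*221 = 12597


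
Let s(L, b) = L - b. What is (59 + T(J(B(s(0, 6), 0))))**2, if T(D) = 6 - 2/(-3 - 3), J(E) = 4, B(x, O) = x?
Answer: 38416/9 ≈ 4268.4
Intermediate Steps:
T(D) = 19/3 (T(D) = 6 - 2/(-6) = 6 - 1/6*(-2) = 6 + 1/3 = 19/3)
(59 + T(J(B(s(0, 6), 0))))**2 = (59 + 19/3)**2 = (196/3)**2 = 38416/9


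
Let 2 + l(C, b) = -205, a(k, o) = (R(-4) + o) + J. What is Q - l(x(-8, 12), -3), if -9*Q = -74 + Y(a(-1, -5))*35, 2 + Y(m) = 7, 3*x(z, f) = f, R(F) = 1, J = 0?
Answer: 1762/9 ≈ 195.78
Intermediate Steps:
x(z, f) = f/3
a(k, o) = 1 + o (a(k, o) = (1 + o) + 0 = 1 + o)
l(C, b) = -207 (l(C, b) = -2 - 205 = -207)
Y(m) = 5 (Y(m) = -2 + 7 = 5)
Q = -101/9 (Q = -(-74 + 5*35)/9 = -(-74 + 175)/9 = -⅑*101 = -101/9 ≈ -11.222)
Q - l(x(-8, 12), -3) = -101/9 - 1*(-207) = -101/9 + 207 = 1762/9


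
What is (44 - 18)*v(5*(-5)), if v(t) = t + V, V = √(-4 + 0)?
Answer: -650 + 52*I ≈ -650.0 + 52.0*I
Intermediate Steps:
V = 2*I (V = √(-4) = 2*I ≈ 2.0*I)
v(t) = t + 2*I
(44 - 18)*v(5*(-5)) = (44 - 18)*(5*(-5) + 2*I) = 26*(-25 + 2*I) = -650 + 52*I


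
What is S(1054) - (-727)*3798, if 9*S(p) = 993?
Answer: 8283769/3 ≈ 2.7613e+6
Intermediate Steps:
S(p) = 331/3 (S(p) = (⅑)*993 = 331/3)
S(1054) - (-727)*3798 = 331/3 - (-727)*3798 = 331/3 - 1*(-2761146) = 331/3 + 2761146 = 8283769/3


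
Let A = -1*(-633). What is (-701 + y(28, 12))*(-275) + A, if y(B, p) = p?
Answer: 190108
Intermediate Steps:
A = 633
(-701 + y(28, 12))*(-275) + A = (-701 + 12)*(-275) + 633 = -689*(-275) + 633 = 189475 + 633 = 190108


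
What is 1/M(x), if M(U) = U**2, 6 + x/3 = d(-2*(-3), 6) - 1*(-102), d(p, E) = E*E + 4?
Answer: 1/166464 ≈ 6.0073e-6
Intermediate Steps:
d(p, E) = 4 + E**2 (d(p, E) = E**2 + 4 = 4 + E**2)
x = 408 (x = -18 + 3*((4 + 6**2) - 1*(-102)) = -18 + 3*((4 + 36) + 102) = -18 + 3*(40 + 102) = -18 + 3*142 = -18 + 426 = 408)
1/M(x) = 1/(408**2) = 1/166464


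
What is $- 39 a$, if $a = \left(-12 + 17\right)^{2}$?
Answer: $-975$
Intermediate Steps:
$a = 25$ ($a = 5^{2} = 25$)
$- 39 a = \left(-39\right) 25 = -975$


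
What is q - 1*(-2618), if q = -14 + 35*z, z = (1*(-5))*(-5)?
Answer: 3479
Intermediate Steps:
z = 25 (z = -5*(-5) = 25)
q = 861 (q = -14 + 35*25 = -14 + 875 = 861)
q - 1*(-2618) = 861 - 1*(-2618) = 861 + 2618 = 3479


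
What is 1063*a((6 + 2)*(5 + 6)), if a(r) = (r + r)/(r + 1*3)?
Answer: 187088/91 ≈ 2055.9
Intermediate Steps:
a(r) = 2*r/(3 + r) (a(r) = (2*r)/(r + 3) = (2*r)/(3 + r) = 2*r/(3 + r))
1063*a((6 + 2)*(5 + 6)) = 1063*(2*((6 + 2)*(5 + 6))/(3 + (6 + 2)*(5 + 6))) = 1063*(2*(8*11)/(3 + 8*11)) = 1063*(2*88/(3 + 88)) = 1063*(2*88/91) = 1063*(2*88*(1/91)) = 1063*(176/91) = 187088/91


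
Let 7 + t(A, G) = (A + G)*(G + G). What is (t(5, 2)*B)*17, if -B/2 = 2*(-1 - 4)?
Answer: 7140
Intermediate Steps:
t(A, G) = -7 + 2*G*(A + G) (t(A, G) = -7 + (A + G)*(G + G) = -7 + (A + G)*(2*G) = -7 + 2*G*(A + G))
B = 20 (B = -4*(-1 - 4) = -4*(-5) = -2*(-10) = 20)
(t(5, 2)*B)*17 = ((-7 + 2*2² + 2*5*2)*20)*17 = ((-7 + 2*4 + 20)*20)*17 = ((-7 + 8 + 20)*20)*17 = (21*20)*17 = 420*17 = 7140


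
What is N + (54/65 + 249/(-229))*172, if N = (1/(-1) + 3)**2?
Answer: -597328/14885 ≈ -40.130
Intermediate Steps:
N = 4 (N = (-1 + 3)**2 = 2**2 = 4)
N + (54/65 + 249/(-229))*172 = 4 + (54/65 + 249/(-229))*172 = 4 + (54*(1/65) + 249*(-1/229))*172 = 4 + (54/65 - 249/229)*172 = 4 - 3819/14885*172 = 4 - 656868/14885 = -597328/14885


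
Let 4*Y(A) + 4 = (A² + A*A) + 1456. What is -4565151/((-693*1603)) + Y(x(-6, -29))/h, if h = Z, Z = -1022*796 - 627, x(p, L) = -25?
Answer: 825759349161/200979981818 ≈ 4.1087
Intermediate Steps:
Y(A) = 363 + A²/2 (Y(A) = -1 + ((A² + A*A) + 1456)/4 = -1 + ((A² + A²) + 1456)/4 = -1 + (2*A² + 1456)/4 = -1 + (1456 + 2*A²)/4 = -1 + (364 + A²/2) = 363 + A²/2)
Z = -814139 (Z = -813512 - 627 = -814139)
h = -814139
-4565151/((-693*1603)) + Y(x(-6, -29))/h = -4565151/((-693*1603)) + (363 + (½)*(-25)²)/(-814139) = -4565151/(-1110879) + (363 + (½)*625)*(-1/814139) = -4565151*(-1/1110879) + (363 + 625/2)*(-1/814139) = 507239/123431 + (1351/2)*(-1/814139) = 507239/123431 - 1351/1628278 = 825759349161/200979981818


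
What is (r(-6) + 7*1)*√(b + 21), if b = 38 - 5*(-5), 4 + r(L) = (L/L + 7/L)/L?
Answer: 109*√21/18 ≈ 27.750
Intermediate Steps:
r(L) = -4 + (1 + 7/L)/L (r(L) = -4 + (L/L + 7/L)/L = -4 + (1 + 7/L)/L)
b = 63 (b = 38 - 1*(-25) = 38 + 25 = 63)
(r(-6) + 7*1)*√(b + 21) = ((-4 + 1/(-6) + 7/(-6)²) + 7*1)*√(63 + 21) = ((-4 - ⅙ + 7*(1/36)) + 7)*√84 = ((-4 - ⅙ + 7/36) + 7)*(2*√21) = (-143/36 + 7)*(2*√21) = 109*(2*√21)/36 = 109*√21/18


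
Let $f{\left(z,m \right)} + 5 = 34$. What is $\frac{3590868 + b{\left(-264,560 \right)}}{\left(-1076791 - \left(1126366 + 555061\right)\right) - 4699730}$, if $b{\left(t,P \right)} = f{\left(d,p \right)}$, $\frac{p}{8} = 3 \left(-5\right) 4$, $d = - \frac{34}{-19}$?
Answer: $- \frac{3590897}{7457948} \approx -0.48149$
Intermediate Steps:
$d = \frac{34}{19}$ ($d = \left(-34\right) \left(- \frac{1}{19}\right) = \frac{34}{19} \approx 1.7895$)
$p = -480$ ($p = 8 \cdot 3 \left(-5\right) 4 = 8 \left(\left(-15\right) 4\right) = 8 \left(-60\right) = -480$)
$f{\left(z,m \right)} = 29$ ($f{\left(z,m \right)} = -5 + 34 = 29$)
$b{\left(t,P \right)} = 29$
$\frac{3590868 + b{\left(-264,560 \right)}}{\left(-1076791 - \left(1126366 + 555061\right)\right) - 4699730} = \frac{3590868 + 29}{\left(-1076791 - \left(1126366 + 555061\right)\right) - 4699730} = \frac{3590897}{\left(-1076791 - 1681427\right) - 4699730} = \frac{3590897}{-2758218 - 4699730} = \frac{3590897}{-7457948} = 3590897 \left(- \frac{1}{7457948}\right) = - \frac{3590897}{7457948}$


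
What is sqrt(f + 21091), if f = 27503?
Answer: sqrt(48594) ≈ 220.44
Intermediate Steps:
sqrt(f + 21091) = sqrt(27503 + 21091) = sqrt(48594)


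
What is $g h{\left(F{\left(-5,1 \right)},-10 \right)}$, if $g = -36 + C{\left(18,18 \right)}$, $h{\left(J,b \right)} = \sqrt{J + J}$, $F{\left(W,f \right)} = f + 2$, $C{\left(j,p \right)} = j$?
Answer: $- 18 \sqrt{6} \approx -44.091$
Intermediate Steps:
$F{\left(W,f \right)} = 2 + f$
$h{\left(J,b \right)} = \sqrt{2} \sqrt{J}$ ($h{\left(J,b \right)} = \sqrt{2 J} = \sqrt{2} \sqrt{J}$)
$g = -18$ ($g = -36 + 18 = -18$)
$g h{\left(F{\left(-5,1 \right)},-10 \right)} = - 18 \sqrt{2} \sqrt{2 + 1} = - 18 \sqrt{2} \sqrt{3} = - 18 \sqrt{6}$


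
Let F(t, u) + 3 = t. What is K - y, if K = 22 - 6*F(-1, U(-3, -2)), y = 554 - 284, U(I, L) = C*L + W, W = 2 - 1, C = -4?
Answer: -224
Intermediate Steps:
W = 1
U(I, L) = 1 - 4*L (U(I, L) = -4*L + 1 = 1 - 4*L)
y = 270
F(t, u) = -3 + t
K = 46 (K = 22 - 6*(-3 - 1) = 22 - 6*(-4) = 22 + 24 = 46)
K - y = 46 - 1*270 = 46 - 270 = -224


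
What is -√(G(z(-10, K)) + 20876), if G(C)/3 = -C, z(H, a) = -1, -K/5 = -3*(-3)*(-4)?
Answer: -√20879 ≈ -144.50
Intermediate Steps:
K = 180 (K = -5*(-3*(-3))*(-4) = -45*(-4) = -5*(-36) = 180)
G(C) = -3*C (G(C) = 3*(-C) = -3*C)
-√(G(z(-10, K)) + 20876) = -√(-3*(-1) + 20876) = -√(3 + 20876) = -√20879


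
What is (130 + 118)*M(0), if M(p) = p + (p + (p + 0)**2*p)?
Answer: 0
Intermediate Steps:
M(p) = p**3 + 2*p (M(p) = p + (p + p**2*p) = p + (p + p**3) = p**3 + 2*p)
(130 + 118)*M(0) = (130 + 118)*(0*(2 + 0**2)) = 248*(0*(2 + 0)) = 248*(0*2) = 248*0 = 0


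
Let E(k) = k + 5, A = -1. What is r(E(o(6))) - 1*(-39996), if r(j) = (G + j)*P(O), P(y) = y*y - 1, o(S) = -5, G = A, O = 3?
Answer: 39988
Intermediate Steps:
G = -1
E(k) = 5 + k
P(y) = -1 + y² (P(y) = y² - 1 = -1 + y²)
r(j) = -8 + 8*j (r(j) = (-1 + j)*(-1 + 3²) = (-1 + j)*(-1 + 9) = (-1 + j)*8 = -8 + 8*j)
r(E(o(6))) - 1*(-39996) = (-8 + 8*(5 - 5)) - 1*(-39996) = (-8 + 8*0) + 39996 = (-8 + 0) + 39996 = -8 + 39996 = 39988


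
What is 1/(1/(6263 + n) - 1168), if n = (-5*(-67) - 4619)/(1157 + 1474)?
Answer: -5491223/6413747587 ≈ -0.00085616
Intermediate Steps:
n = -1428/877 (n = (335 - 4619)/2631 = -4284*1/2631 = -1428/877 ≈ -1.6283)
1/(1/(6263 + n) - 1168) = 1/(1/(6263 - 1428/877) - 1168) = 1/(1/(5491223/877) - 1168) = 1/(877/5491223 - 1168) = 1/(-6413747587/5491223) = -5491223/6413747587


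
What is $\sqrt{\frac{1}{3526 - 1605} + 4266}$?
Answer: $\frac{\sqrt{15742570027}}{1921} \approx 65.315$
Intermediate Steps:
$\sqrt{\frac{1}{3526 - 1605} + 4266} = \sqrt{\frac{1}{1921} + 4266} = \sqrt{\frac{8194987}{1921}} = \frac{\sqrt{15742570027}}{1921}$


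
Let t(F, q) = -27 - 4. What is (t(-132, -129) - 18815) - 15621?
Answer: -34467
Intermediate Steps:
t(F, q) = -31
(t(-132, -129) - 18815) - 15621 = (-31 - 18815) - 15621 = -18846 - 15621 = -34467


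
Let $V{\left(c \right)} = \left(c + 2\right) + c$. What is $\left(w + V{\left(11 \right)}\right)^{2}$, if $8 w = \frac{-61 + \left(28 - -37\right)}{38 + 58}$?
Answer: $\frac{21242881}{36864} \approx 576.25$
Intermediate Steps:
$V{\left(c \right)} = 2 + 2 c$ ($V{\left(c \right)} = \left(2 + c\right) + c = 2 + 2 c$)
$w = \frac{1}{192}$ ($w = \frac{\left(-61 + \left(28 - -37\right)\right) \frac{1}{38 + 58}}{8} = \frac{\left(-61 + \left(28 + 37\right)\right) \frac{1}{96}}{8} = \frac{\left(-61 + 65\right) \frac{1}{96}}{8} = \frac{4 \cdot \frac{1}{96}}{8} = \frac{1}{8} \cdot \frac{1}{24} = \frac{1}{192} \approx 0.0052083$)
$\left(w + V{\left(11 \right)}\right)^{2} = \left(\frac{1}{192} + \left(2 + 2 \cdot 11\right)\right)^{2} = \left(\frac{1}{192} + \left(2 + 22\right)\right)^{2} = \left(\frac{1}{192} + 24\right)^{2} = \left(\frac{4609}{192}\right)^{2} = \frac{21242881}{36864}$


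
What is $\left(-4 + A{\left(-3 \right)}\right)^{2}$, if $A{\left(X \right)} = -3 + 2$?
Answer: $25$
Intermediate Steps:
$A{\left(X \right)} = -1$
$\left(-4 + A{\left(-3 \right)}\right)^{2} = \left(-4 - 1\right)^{2} = \left(-5\right)^{2} = 25$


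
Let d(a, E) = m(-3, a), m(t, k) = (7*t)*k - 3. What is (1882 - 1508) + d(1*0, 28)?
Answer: 371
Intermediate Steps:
m(t, k) = -3 + 7*k*t (m(t, k) = 7*k*t - 3 = -3 + 7*k*t)
d(a, E) = -3 - 21*a (d(a, E) = -3 + 7*a*(-3) = -3 - 21*a)
(1882 - 1508) + d(1*0, 28) = (1882 - 1508) + (-3 - 21*0) = 374 + (-3 - 21*0) = 374 + (-3 + 0) = 374 - 3 = 371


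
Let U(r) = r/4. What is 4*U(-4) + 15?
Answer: 11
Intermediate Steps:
U(r) = r/4 (U(r) = r*(¼) = r/4)
4*U(-4) + 15 = 4*((¼)*(-4)) + 15 = 4*(-1) + 15 = -4 + 15 = 11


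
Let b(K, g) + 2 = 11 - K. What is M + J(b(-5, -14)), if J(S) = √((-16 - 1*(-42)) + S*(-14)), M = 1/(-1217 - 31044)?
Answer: -1/32261 + I*√170 ≈ -3.0997e-5 + 13.038*I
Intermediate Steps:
b(K, g) = 9 - K (b(K, g) = -2 + (11 - K) = 9 - K)
M = -1/32261 (M = 1/(-32261) = -1/32261 ≈ -3.0997e-5)
J(S) = √(26 - 14*S) (J(S) = √((-16 + 42) - 14*S) = √(26 - 14*S))
M + J(b(-5, -14)) = -1/32261 + √(26 - 14*(9 - 1*(-5))) = -1/32261 + √(26 - 14*(9 + 5)) = -1/32261 + √(26 - 14*14) = -1/32261 + √(26 - 196) = -1/32261 + √(-170) = -1/32261 + I*√170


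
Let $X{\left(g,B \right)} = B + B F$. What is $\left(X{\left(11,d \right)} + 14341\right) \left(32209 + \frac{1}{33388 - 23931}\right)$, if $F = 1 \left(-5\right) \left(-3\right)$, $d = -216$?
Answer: $\frac{473653799270}{1351} \approx 3.506 \cdot 10^{8}$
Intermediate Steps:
$F = 15$ ($F = \left(-5\right) \left(-3\right) = 15$)
$X{\left(g,B \right)} = 16 B$ ($X{\left(g,B \right)} = B + B 15 = B + 15 B = 16 B$)
$\left(X{\left(11,d \right)} + 14341\right) \left(32209 + \frac{1}{33388 - 23931}\right) = \left(16 \left(-216\right) + 14341\right) \left(32209 + \frac{1}{33388 - 23931}\right) = \left(-3456 + 14341\right) \left(32209 + \frac{1}{9457}\right) = 10885 \left(32209 + \frac{1}{9457}\right) = 10885 \cdot \frac{304600514}{9457} = \frac{473653799270}{1351}$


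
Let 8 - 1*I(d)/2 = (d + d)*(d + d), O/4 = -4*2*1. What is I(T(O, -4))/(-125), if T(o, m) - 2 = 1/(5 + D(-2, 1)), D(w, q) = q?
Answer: 194/1125 ≈ 0.17244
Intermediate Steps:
O = -32 (O = 4*(-4*2*1) = 4*(-8*1) = 4*(-8) = -32)
T(o, m) = 13/6 (T(o, m) = 2 + 1/(5 + 1) = 2 + 1/6 = 2 + ⅙ = 13/6)
I(d) = 16 - 8*d² (I(d) = 16 - 2*(d + d)*(d + d) = 16 - 2*2*d*2*d = 16 - 8*d²)
I(T(O, -4))/(-125) = (16 - 8*(13/6)²)/(-125) = (16 - 8*169/36)*(-1/125) = (16 - 338/9)*(-1/125) = -194/9*(-1/125) = 194/1125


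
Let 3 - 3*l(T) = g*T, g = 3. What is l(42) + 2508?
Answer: 2467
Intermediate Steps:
l(T) = 1 - T
l(42) + 2508 = (1 - 1*42) + 2508 = (1 - 42) + 2508 = -41 + 2508 = 2467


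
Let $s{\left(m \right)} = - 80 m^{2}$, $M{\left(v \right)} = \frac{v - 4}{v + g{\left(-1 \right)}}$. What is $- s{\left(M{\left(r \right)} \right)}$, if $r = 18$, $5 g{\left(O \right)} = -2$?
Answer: $\frac{6125}{121} \approx 50.62$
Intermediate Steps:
$g{\left(O \right)} = - \frac{2}{5}$ ($g{\left(O \right)} = \frac{1}{5} \left(-2\right) = - \frac{2}{5}$)
$M{\left(v \right)} = \frac{-4 + v}{- \frac{2}{5} + v}$ ($M{\left(v \right)} = \frac{v - 4}{v - \frac{2}{5}} = \frac{-4 + v}{- \frac{2}{5} + v}$)
$- s{\left(M{\left(r \right)} \right)} = - \left(-80\right) \left(\frac{5 \left(-4 + 18\right)}{-2 + 5 \cdot 18}\right)^{2} = - \left(-80\right) \left(5 \frac{1}{-2 + 90} \cdot 14\right)^{2} = - \left(-80\right) \left(5 \cdot \frac{1}{88} \cdot 14\right)^{2} = - \left(-80\right) \left(\frac{35}{44}\right)^{2} = - \frac{\left(-80\right) 1225}{1936} = \left(-1\right) \left(- \frac{6125}{121}\right) = \frac{6125}{121}$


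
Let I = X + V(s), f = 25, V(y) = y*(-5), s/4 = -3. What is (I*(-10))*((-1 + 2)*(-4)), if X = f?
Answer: 3400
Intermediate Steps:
s = -12 (s = 4*(-3) = -12)
V(y) = -5*y
X = 25
I = 85 (I = 25 - 5*(-12) = 25 + 60 = 85)
(I*(-10))*((-1 + 2)*(-4)) = (85*(-10))*((-1 + 2)*(-4)) = -850*(-4) = 3400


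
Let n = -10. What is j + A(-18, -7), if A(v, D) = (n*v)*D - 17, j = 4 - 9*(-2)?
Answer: -1255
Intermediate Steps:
j = 22 (j = 4 + 18 = 22)
A(v, D) = -17 - 10*D*v (A(v, D) = (-10*v)*D - 17 = -10*D*v - 17 = -17 - 10*D*v)
j + A(-18, -7) = 22 + (-17 - 10*(-7)*(-18)) = 22 + (-17 - 1260) = 22 - 1277 = -1255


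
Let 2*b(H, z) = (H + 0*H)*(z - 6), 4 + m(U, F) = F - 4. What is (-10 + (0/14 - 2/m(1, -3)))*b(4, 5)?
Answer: 216/11 ≈ 19.636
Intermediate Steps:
m(U, F) = -8 + F (m(U, F) = -4 + (F - 4) = -4 + (-4 + F) = -8 + F)
b(H, z) = H*(-6 + z)/2 (b(H, z) = ((H + 0*H)*(z - 6))/2 = ((H + 0)*(-6 + z))/2 = (H*(-6 + z))/2 = H*(-6 + z)/2)
(-10 + (0/14 - 2/m(1, -3)))*b(4, 5) = (-10 + (0/14 - 2/(-8 - 3)))*((1/2)*4*(-6 + 5)) = (-10 + (0*(1/14) - 2/(-11)))*((1/2)*4*(-1)) = (-10 + (0 - 2*(-1/11)))*(-2) = (-10 + (0 + 2/11))*(-2) = (-10 + 2/11)*(-2) = -108/11*(-2) = 216/11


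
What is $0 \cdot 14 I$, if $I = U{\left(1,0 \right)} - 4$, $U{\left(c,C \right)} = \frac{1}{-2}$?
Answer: $0$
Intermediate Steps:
$U{\left(c,C \right)} = - \frac{1}{2}$
$I = - \frac{9}{2}$ ($I = - \frac{1}{2} - 4 = - \frac{9}{2} \approx -4.5$)
$0 \cdot 14 I = 0 \cdot 14 \left(- \frac{9}{2}\right) = 0 \left(- \frac{9}{2}\right) = 0$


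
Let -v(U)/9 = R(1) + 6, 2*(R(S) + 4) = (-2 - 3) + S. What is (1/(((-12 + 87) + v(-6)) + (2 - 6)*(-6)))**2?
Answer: 1/9801 ≈ 0.00010203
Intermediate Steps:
R(S) = -13/2 + S/2 (R(S) = -4 + ((-2 - 3) + S)/2 = -4 + (-5 + S)/2 = -4 + (-5/2 + S/2) = -13/2 + S/2)
v(U) = 0 (v(U) = -9*((-13/2 + (1/2)*1) + 6) = -9*((-13/2 + 1/2) + 6) = -9*(-6 + 6) = -9*0 = 0)
(1/(((-12 + 87) + v(-6)) + (2 - 6)*(-6)))**2 = (1/(((-12 + 87) + 0) + (2 - 6)*(-6)))**2 = (1/((75 + 0) - 4*(-6)))**2 = (1/(75 + 24))**2 = (1/99)**2 = 1/9801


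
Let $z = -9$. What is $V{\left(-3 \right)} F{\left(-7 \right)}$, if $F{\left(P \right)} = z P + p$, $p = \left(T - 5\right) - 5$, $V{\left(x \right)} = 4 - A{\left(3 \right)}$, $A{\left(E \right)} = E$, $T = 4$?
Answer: $57$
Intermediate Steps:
$V{\left(x \right)} = 1$ ($V{\left(x \right)} = 4 - 3 = 1$)
$p = -6$ ($p = \left(4 - 5\right) - 5 = -1 - 5 = -6$)
$F{\left(P \right)} = -6 - 9 P$ ($F{\left(P \right)} = - 9 P - 6 = -6 - 9 P$)
$V{\left(-3 \right)} F{\left(-7 \right)} = 1 \left(-6 - -63\right) = 1 \left(-6 + 63\right) = 1 \cdot 57 = 57$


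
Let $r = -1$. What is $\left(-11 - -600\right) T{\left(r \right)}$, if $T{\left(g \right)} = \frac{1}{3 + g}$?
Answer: $\frac{589}{2} \approx 294.5$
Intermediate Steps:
$\left(-11 - -600\right) T{\left(r \right)} = \frac{-11 - -600}{3 - 1} = \frac{-11 + 600}{2} = 589 \cdot \frac{1}{2} = \frac{589}{2}$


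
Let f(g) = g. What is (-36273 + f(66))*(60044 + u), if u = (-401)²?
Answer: -7996134915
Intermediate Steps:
u = 160801
(-36273 + f(66))*(60044 + u) = (-36273 + 66)*(60044 + 160801) = -36207*220845 = -7996134915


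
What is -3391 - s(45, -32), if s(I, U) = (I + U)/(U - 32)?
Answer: -217011/64 ≈ -3390.8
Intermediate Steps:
s(I, U) = (I + U)/(-32 + U)
-3391 - s(45, -32) = -3391 - (45 - 32)/(-32 - 32) = -3391 - 13/(-64) = -3391 - (-1)*13/64 = -3391 - 1*(-13/64) = -3391 + 13/64 = -217011/64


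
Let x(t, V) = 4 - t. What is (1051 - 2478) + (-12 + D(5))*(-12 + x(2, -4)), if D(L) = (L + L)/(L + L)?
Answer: -1317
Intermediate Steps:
D(L) = 1 (D(L) = (2*L)/((2*L)) = (2*L)*(1/(2*L)) = 1)
(1051 - 2478) + (-12 + D(5))*(-12 + x(2, -4)) = (1051 - 2478) + (-12 + 1)*(-12 + (4 - 1*2)) = -1427 - 11*(-12 + (4 - 2)) = -1427 - 11*(-12 + 2) = -1427 - 11*(-10) = -1427 + 110 = -1317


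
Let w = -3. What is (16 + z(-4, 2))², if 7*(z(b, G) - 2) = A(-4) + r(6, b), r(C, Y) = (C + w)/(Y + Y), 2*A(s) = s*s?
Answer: 1142761/3136 ≈ 364.40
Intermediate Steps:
A(s) = s²/2 (A(s) = (s*s)/2 = s²/2)
r(C, Y) = (-3 + C)/(2*Y) (r(C, Y) = (C - 3)/(Y + Y) = (-3 + C)/((2*Y)) = (-3 + C)*(1/(2*Y)) = (-3 + C)/(2*Y))
z(b, G) = 22/7 + 3/(14*b) (z(b, G) = 2 + ((½)*(-4)² + (-3 + 6)/(2*b))/7 = 2 + ((½)*16 + (½)*3/b)/7 = 2 + (8 + 3/(2*b))/7 = 2 + (8/7 + 3/(14*b)) = 22/7 + 3/(14*b))
(16 + z(-4, 2))² = (16 + (1/14)*(3 + 44*(-4))/(-4))² = (16 + (1/14)*(-¼)*(3 - 176))² = (16 + (1/14)*(-¼)*(-173))² = (16 + 173/56)² = (1069/56)² = 1142761/3136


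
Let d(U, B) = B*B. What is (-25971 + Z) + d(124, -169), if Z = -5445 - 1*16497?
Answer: -19352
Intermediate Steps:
d(U, B) = B**2
Z = -21942 (Z = -5445 - 16497 = -21942)
(-25971 + Z) + d(124, -169) = (-25971 - 21942) + (-169)**2 = -47913 + 28561 = -19352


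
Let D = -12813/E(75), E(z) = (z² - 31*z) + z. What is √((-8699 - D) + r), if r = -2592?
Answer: 2*I*√15872630/75 ≈ 106.24*I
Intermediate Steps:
E(z) = z² - 30*z
D = -4271/1125 (D = -12813*1/(75*(-30 + 75)) = -12813/(75*45) = -12813/3375 = -12813*1/3375 = -4271/1125 ≈ -3.7964)
√((-8699 - D) + r) = √((-8699 - 1*(-4271/1125)) - 2592) = √((-8699 + 4271/1125) - 2592) = √(-9782104/1125 - 2592) = √(-12698104/1125) = 2*I*√15872630/75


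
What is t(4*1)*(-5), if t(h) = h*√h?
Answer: -40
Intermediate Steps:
t(h) = h^(3/2)
t(4*1)*(-5) = (4*1)^(3/2)*(-5) = 4^(3/2)*(-5) = 8*(-5) = -40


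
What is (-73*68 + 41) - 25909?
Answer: -30832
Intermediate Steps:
(-73*68 + 41) - 25909 = (-4964 + 41) - 25909 = -4923 - 25909 = -30832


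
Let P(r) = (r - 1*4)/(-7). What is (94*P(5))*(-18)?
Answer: 1692/7 ≈ 241.71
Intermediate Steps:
P(r) = 4/7 - r/7 (P(r) = (r - 4)*(-⅐) = (-4 + r)*(-⅐) = 4/7 - r/7)
(94*P(5))*(-18) = (94*(4/7 - ⅐*5))*(-18) = (94*(4/7 - 5/7))*(-18) = (94*(-⅐))*(-18) = -94/7*(-18) = 1692/7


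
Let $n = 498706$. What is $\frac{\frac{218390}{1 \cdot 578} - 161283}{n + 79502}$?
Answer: $- \frac{5812699}{20887764} \approx -0.27828$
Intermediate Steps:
$\frac{\frac{218390}{1 \cdot 578} - 161283}{n + 79502} = \frac{\frac{218390}{1 \cdot 578} - 161283}{498706 + 79502} = \frac{\frac{218390}{578} - 161283}{578208} = \left(218390 \cdot \frac{1}{578} - 161283\right) \frac{1}{578208} = \left(\frac{109195}{289} - 161283\right) \frac{1}{578208} = \left(- \frac{46501592}{289}\right) \frac{1}{578208} = - \frac{5812699}{20887764}$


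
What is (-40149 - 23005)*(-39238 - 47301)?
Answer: 5465284006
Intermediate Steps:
(-40149 - 23005)*(-39238 - 47301) = -63154*(-86539) = 5465284006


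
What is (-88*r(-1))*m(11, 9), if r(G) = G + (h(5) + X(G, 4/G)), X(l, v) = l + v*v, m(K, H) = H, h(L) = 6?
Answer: -15840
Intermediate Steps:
X(l, v) = l + v**2
r(G) = 6 + 2*G + 16/G**2 (r(G) = G + (6 + (G + (4/G)**2)) = G + (6 + (G + 16/G**2)) = G + (6 + G + 16/G**2) = 6 + 2*G + 16/G**2)
(-88*r(-1))*m(11, 9) = -88*(6 + 2*(-1) + 16/(-1)**2)*9 = -88*(6 - 2 + 16*1)*9 = -88*(6 - 2 + 16)*9 = -88*20*9 = -1760*9 = -15840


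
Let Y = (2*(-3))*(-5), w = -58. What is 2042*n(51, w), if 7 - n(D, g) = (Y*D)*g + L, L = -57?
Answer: 181337768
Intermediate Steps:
Y = 30 (Y = -6*(-5) = 30)
n(D, g) = 64 - 30*D*g (n(D, g) = 7 - ((30*D)*g - 57) = 7 - (30*D*g - 57) = 7 - (-57 + 30*D*g) = 7 + (57 - 30*D*g) = 64 - 30*D*g)
2042*n(51, w) = 2042*(64 - 30*51*(-58)) = 2042*(64 + 88740) = 2042*88804 = 181337768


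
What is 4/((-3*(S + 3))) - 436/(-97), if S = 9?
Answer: 3827/873 ≈ 4.3837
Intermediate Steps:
4/((-3*(S + 3))) - 436/(-97) = 4/((-3*(9 + 3))) - 436/(-97) = 4/((-3*12)) - 436*(-1/97) = 4/(-36) + 436/97 = 4*(-1/36) + 436/97 = -⅑ + 436/97 = 3827/873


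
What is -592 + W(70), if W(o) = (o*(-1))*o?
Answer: -5492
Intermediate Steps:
W(o) = -o² (W(o) = (-o)*o = -o²)
-592 + W(70) = -592 - 1*70² = -592 - 1*4900 = -592 - 4900 = -5492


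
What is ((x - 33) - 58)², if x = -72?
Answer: 26569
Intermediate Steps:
((x - 33) - 58)² = ((-72 - 33) - 58)² = (-105 - 58)² = (-163)² = 26569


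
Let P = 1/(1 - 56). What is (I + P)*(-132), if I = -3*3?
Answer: 5952/5 ≈ 1190.4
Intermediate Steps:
I = -9
P = -1/55 (P = 1/(-55) = -1/55 ≈ -0.018182)
(I + P)*(-132) = (-9 - 1/55)*(-132) = -496/55*(-132) = 5952/5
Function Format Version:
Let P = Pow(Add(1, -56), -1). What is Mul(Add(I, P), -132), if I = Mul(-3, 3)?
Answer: Rational(5952, 5) ≈ 1190.4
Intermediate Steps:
I = -9
P = Rational(-1, 55) (P = Pow(-55, -1) = Rational(-1, 55) ≈ -0.018182)
Mul(Add(I, P), -132) = Mul(Add(-9, Rational(-1, 55)), -132) = Mul(Rational(-496, 55), -132) = Rational(5952, 5)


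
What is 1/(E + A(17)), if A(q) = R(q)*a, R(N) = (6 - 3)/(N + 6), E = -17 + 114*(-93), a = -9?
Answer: -23/244264 ≈ -9.4160e-5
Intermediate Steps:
E = -10619 (E = -17 - 10602 = -10619)
R(N) = 3/(6 + N)
A(q) = -27/(6 + q) (A(q) = (3/(6 + q))*(-9) = -27/(6 + q))
1/(E + A(17)) = 1/(-10619 - 27/(6 + 17)) = 1/(-10619 - 27/23) = 1/(-244264/23) = -23/244264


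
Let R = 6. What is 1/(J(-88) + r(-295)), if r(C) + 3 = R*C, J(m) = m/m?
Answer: -1/1772 ≈ -0.00056433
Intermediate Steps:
J(m) = 1
r(C) = -3 + 6*C
1/(J(-88) + r(-295)) = 1/(1 + (-3 + 6*(-295))) = 1/(1 + (-3 - 1770)) = 1/(1 - 1773) = 1/(-1772) = -1/1772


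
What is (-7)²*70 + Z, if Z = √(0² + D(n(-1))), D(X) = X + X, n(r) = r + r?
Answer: 3430 + 2*I ≈ 3430.0 + 2.0*I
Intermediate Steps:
n(r) = 2*r
D(X) = 2*X
Z = 2*I (Z = √(0² + 2*(2*(-1))) = √(0 + 2*(-2)) = √(0 - 4) = √(-4) = 2*I ≈ 2.0*I)
(-7)²*70 + Z = (-7)²*70 + 2*I = 49*70 + 2*I = 3430 + 2*I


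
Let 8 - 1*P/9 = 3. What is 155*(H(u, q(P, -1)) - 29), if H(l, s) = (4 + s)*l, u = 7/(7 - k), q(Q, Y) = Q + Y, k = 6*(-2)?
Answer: -33325/19 ≈ -1753.9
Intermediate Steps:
P = 45 (P = 72 - 9*3 = 72 - 27 = 45)
k = -12
u = 7/19 (u = 7/(7 - 1*(-12)) = 7/(7 + 12) = 7/19 ≈ 0.36842)
H(l, s) = l*(4 + s)
155*(H(u, q(P, -1)) - 29) = 155*(7*(4 + (45 - 1))/19 - 29) = 155*(7*(4 + 44)/19 - 29) = 155*((7/19)*48 - 29) = 155*(336/19 - 29) = 155*(-215/19) = -33325/19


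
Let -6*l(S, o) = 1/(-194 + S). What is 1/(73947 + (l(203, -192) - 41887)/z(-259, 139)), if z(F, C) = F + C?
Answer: 6480/481438459 ≈ 1.3460e-5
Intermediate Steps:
l(S, o) = -1/(6*(-194 + S))
z(F, C) = C + F
1/(73947 + (l(203, -192) - 41887)/z(-259, 139)) = 1/(73947 + (-1/(-1164 + 6*203) - 41887)/(139 - 259)) = 1/(73947 + (-1/(-1164 + 1218) - 41887)/(-120)) = 1/(73947 + (-1/54 - 41887)*(-1/120)) = 1/(73947 - 2261899/54*(-1/120)) = 1/(73947 + 2261899/6480) = 1/(481438459/6480) = 6480/481438459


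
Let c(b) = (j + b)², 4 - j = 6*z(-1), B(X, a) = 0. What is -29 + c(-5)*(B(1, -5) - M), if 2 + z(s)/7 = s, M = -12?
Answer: 187471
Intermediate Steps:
z(s) = -14 + 7*s
j = 130 (j = 4 - 6*(-14 + 7*(-1)) = 4 - 6*(-14 - 7) = 4 - 6*(-21) = 4 - 1*(-126) = 4 + 126 = 130)
c(b) = (130 + b)²
-29 + c(-5)*(B(1, -5) - M) = -29 + (130 - 5)²*(0 - 1*(-12)) = -29 + 125²*(0 + 12) = -29 + 15625*12 = -29 + 187500 = 187471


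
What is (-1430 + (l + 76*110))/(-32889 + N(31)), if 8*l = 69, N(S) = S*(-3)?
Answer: -18503/87952 ≈ -0.21038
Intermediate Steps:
N(S) = -3*S
l = 69/8 (l = (1/8)*69 = 69/8 ≈ 8.6250)
(-1430 + (l + 76*110))/(-32889 + N(31)) = (-1430 + (69/8 + 76*110))/(-32889 - 3*31) = (-1430 + (69/8 + 8360))/(-32889 - 93) = (-1430 + 66949/8)/(-32982) = (55509/8)*(-1/32982) = -18503/87952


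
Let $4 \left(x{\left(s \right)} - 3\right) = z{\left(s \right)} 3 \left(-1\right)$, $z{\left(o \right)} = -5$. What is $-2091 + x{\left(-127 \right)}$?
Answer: $- \frac{8337}{4} \approx -2084.3$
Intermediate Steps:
$x{\left(s \right)} = \frac{27}{4}$ ($x{\left(s \right)} = 3 + \frac{\left(-5\right) 3 \left(-1\right)}{4} = 3 + \frac{\left(-15\right) \left(-1\right)}{4} = 3 + \frac{1}{4} \cdot 15 = 3 + \frac{15}{4} = \frac{27}{4}$)
$-2091 + x{\left(-127 \right)} = -2091 + \frac{27}{4} = - \frac{8337}{4}$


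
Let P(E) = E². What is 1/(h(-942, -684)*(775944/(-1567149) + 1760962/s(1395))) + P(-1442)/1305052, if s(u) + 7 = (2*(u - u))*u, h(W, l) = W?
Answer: 9193168656337657043/5769823421736498828 ≈ 1.5933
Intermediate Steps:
s(u) = -7 (s(u) = -7 + (2*(u - u))*u = -7 + (2*0)*u = -7 + 0*u = -7 + 0 = -7)
1/(h(-942, -684)*(775944/(-1567149) + 1760962/s(1395))) + P(-1442)/1305052 = 1/((-942)*(775944/(-1567149) + 1760962/(-7))) + (-1442)²/1305052 = -1/(942*(775944*(-1/1567149) + 1760962*(-⅐))) + 2079364*(1/1305052) = -1/(942*(-258648/522383 - 251566)) + 74263/46609 = -1/(942*(-131414060426/522383)) + 74263/46609 = -1/942*(-522383/131414060426) + 74263/46609 = 522383/123792044921292 + 74263/46609 = 9193168656337657043/5769823421736498828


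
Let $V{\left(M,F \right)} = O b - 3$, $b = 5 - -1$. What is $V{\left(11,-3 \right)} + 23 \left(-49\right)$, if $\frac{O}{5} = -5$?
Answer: $-1280$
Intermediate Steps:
$O = -25$ ($O = 5 \left(-5\right) = -25$)
$b = 6$ ($b = 5 + 1 = 6$)
$V{\left(M,F \right)} = -153$ ($V{\left(M,F \right)} = \left(-25\right) 6 - 3 = -150 - 3 = -153$)
$V{\left(11,-3 \right)} + 23 \left(-49\right) = -153 + 23 \left(-49\right) = -153 - 1127 = -1280$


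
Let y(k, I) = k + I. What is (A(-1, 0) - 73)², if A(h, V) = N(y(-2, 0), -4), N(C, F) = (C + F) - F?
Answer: 5625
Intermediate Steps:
y(k, I) = I + k
N(C, F) = C
A(h, V) = -2 (A(h, V) = 0 - 2 = -2)
(A(-1, 0) - 73)² = (-2 - 73)² = (-75)² = 5625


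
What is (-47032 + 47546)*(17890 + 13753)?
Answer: 16264502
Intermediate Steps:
(-47032 + 47546)*(17890 + 13753) = 514*31643 = 16264502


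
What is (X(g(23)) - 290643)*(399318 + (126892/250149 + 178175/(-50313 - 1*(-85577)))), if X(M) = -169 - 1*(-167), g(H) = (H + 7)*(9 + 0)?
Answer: -1023807093219673655095/8821254336 ≈ -1.1606e+11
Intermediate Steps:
g(H) = 63 + 9*H (g(H) = (7 + H)*9 = 63 + 9*H)
X(M) = -2 (X(M) = -169 + 167 = -2)
(X(g(23)) - 290643)*(399318 + (126892/250149 + 178175/(-50313 - 1*(-85577)))) = (-2 - 290643)*(399318 + (126892/250149 + 178175/(-50313 - 1*(-85577)))) = -290645*(399318 + (126892*(1/250149) + 178175/(-50313 + 85577))) = -290645*(399318 + (126892/250149 + 178175/35264)) = -290645*(399318 + 49045017563/8821254336) = -290645*3522534683960411/8821254336 = -1023807093219673655095/8821254336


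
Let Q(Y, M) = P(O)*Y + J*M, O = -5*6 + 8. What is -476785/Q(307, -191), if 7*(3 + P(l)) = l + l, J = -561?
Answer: -3337495/730102 ≈ -4.5713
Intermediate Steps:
O = -22 (O = -30 + 8 = -22)
P(l) = -3 + 2*l/7 (P(l) = -3 + (l + l)/7 = -3 + (2*l)/7 = -3 + 2*l/7)
Q(Y, M) = -561*M - 65*Y/7 (Q(Y, M) = (-3 + (2/7)*(-22))*Y - 561*M = (-3 - 44/7)*Y - 561*M = -65*Y/7 - 561*M = -561*M - 65*Y/7)
-476785/Q(307, -191) = -476785/(-561*(-191) - 65/7*307) = -476785/(107151 - 19955/7) = -476785/730102/7 = -476785*7/730102 = -3337495/730102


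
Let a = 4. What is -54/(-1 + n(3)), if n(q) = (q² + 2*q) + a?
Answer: -3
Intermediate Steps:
n(q) = 4 + q² + 2*q (n(q) = (q² + 2*q) + 4 = 4 + q² + 2*q)
-54/(-1 + n(3)) = -54/(-1 + (4 + 3² + 2*3)) = -54/(-1 + (4 + 9 + 6)) = -54/(-1 + 19) = -54/18 = -54*1/18 = -3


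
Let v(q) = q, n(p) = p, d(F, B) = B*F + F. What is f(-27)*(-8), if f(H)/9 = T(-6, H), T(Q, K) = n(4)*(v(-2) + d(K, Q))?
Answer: -38304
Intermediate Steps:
d(F, B) = F + B*F
T(Q, K) = -8 + 4*K*(1 + Q) (T(Q, K) = 4*(-2 + K*(1 + Q)) = -8 + 4*K*(1 + Q))
f(H) = -72 - 180*H (f(H) = 9*(-8 + 4*H*(1 - 6)) = 9*(-8 + 4*H*(-5)) = 9*(-8 - 20*H) = -72 - 180*H)
f(-27)*(-8) = (-72 - 180*(-27))*(-8) = (-72 + 4860)*(-8) = 4788*(-8) = -38304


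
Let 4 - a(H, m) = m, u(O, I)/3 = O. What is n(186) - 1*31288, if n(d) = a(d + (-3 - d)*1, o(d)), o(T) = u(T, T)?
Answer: -31842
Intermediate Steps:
u(O, I) = 3*O
o(T) = 3*T
a(H, m) = 4 - m
n(d) = 4 - 3*d
n(186) - 1*31288 = (4 - 3*186) - 1*31288 = (4 - 558) - 31288 = -554 - 31288 = -31842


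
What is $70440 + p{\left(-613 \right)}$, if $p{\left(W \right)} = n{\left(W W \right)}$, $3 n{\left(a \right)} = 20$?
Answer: $\frac{211340}{3} \approx 70447.0$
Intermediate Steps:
$n{\left(a \right)} = \frac{20}{3}$ ($n{\left(a \right)} = \frac{1}{3} \cdot 20 = \frac{20}{3}$)
$p{\left(W \right)} = \frac{20}{3}$
$70440 + p{\left(-613 \right)} = 70440 + \frac{20}{3} = \frac{211340}{3}$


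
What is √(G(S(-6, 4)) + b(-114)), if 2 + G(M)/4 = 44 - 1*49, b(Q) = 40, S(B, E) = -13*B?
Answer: 2*√3 ≈ 3.4641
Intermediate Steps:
G(M) = -28 (G(M) = -8 + 4*(44 - 1*49) = -8 + 4*(44 - 49) = -8 + 4*(-5) = -8 - 20 = -28)
√(G(S(-6, 4)) + b(-114)) = √(-28 + 40) = √12 = 2*√3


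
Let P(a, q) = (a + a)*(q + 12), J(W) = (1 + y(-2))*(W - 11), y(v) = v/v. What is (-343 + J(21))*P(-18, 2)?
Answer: 162792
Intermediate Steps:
y(v) = 1
J(W) = -22 + 2*W (J(W) = (1 + 1)*(W - 11) = 2*(-11 + W) = -22 + 2*W)
P(a, q) = 2*a*(12 + q) (P(a, q) = (2*a)*(12 + q) = 2*a*(12 + q))
(-343 + J(21))*P(-18, 2) = (-343 + (-22 + 2*21))*(2*(-18)*(12 + 2)) = (-343 + (-22 + 42))*(2*(-18)*14) = (-343 + 20)*(-504) = -323*(-504) = 162792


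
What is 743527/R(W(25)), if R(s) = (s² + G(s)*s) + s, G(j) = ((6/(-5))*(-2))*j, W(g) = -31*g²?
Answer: 743527/1276308750 ≈ 0.00058256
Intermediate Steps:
G(j) = 12*j/5 (G(j) = ((6*(-⅕))*(-2))*j = (-6/5*(-2))*j = 12*j/5)
R(s) = s + 17*s²/5 (R(s) = (s² + (12*s/5)*s) + s = (s² + 12*s²/5) + s = 17*s²/5 + s = s + 17*s²/5)
743527/R(W(25)) = 743527/(((-31*25²)*(5 + 17*(-31*25²))/5)) = 743527/(((-31*625)*(5 + 17*(-31*625))/5)) = 743527/(((⅕)*(-19375)*(5 + 17*(-19375)))) = 743527/(((⅕)*(-19375)*(5 - 329375))) = 743527/(((⅕)*(-19375)*(-329370))) = 743527/1276308750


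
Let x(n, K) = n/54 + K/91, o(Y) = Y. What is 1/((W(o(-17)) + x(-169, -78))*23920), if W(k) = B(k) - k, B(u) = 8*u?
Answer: -189/556008440 ≈ -3.3992e-7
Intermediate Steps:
x(n, K) = n/54 + K/91 (x(n, K) = n*(1/54) + K*(1/91) = n/54 + K/91)
W(k) = 7*k (W(k) = 8*k - k = 7*k)
1/((W(o(-17)) + x(-169, -78))*23920) = 1/((7*(-17) + ((1/54)*(-169) + (1/91)*(-78)))*23920) = (1/23920)/(-119 + (-169/54 - 6/7)) = (1/23920)/(-119 - 1507/378) = (1/23920)/(-46489/378) = -378/46489*1/23920 = -189/556008440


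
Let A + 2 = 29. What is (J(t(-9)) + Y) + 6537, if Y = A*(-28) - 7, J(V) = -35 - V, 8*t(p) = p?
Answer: 45921/8 ≈ 5740.1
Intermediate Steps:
A = 27 (A = -2 + 29 = 27)
t(p) = p/8
Y = -763 (Y = 27*(-28) - 7 = -756 - 7 = -763)
(J(t(-9)) + Y) + 6537 = ((-35 - (-9)/8) - 763) + 6537 = ((-35 - 1*(-9/8)) - 763) + 6537 = ((-35 + 9/8) - 763) + 6537 = (-271/8 - 763) + 6537 = -6375/8 + 6537 = 45921/8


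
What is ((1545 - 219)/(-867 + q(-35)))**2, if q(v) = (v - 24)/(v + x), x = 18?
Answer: 127035441/53875600 ≈ 2.3579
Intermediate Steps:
q(v) = (-24 + v)/(18 + v) (q(v) = (v - 24)/(v + 18) = (-24 + v)/(18 + v))
((1545 - 219)/(-867 + q(-35)))**2 = ((1545 - 219)/(-867 + (-24 - 35)/(18 - 35)))**2 = (1326/(-867 - 59/(-17)))**2 = (1326/(-867 - 1/17*(-59)))**2 = (1326/(-867 + 59/17))**2 = (1326/(-14680/17))**2 = (1326*(-17/14680))**2 = (-11271/7340)**2 = 127035441/53875600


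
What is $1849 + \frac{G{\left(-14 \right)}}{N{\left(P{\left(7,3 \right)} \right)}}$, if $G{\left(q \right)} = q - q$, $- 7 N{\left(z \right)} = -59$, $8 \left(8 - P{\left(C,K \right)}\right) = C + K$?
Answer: $1849$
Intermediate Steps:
$P{\left(C,K \right)} = 8 - \frac{C}{8} - \frac{K}{8}$ ($P{\left(C,K \right)} = 8 - \frac{C + K}{8} = 8 - \left(\frac{C}{8} + \frac{K}{8}\right) = 8 - \frac{C}{8} - \frac{K}{8}$)
$N{\left(z \right)} = \frac{59}{7}$ ($N{\left(z \right)} = \left(- \frac{1}{7}\right) \left(-59\right) = \frac{59}{7}$)
$G{\left(q \right)} = 0$
$1849 + \frac{G{\left(-14 \right)}}{N{\left(P{\left(7,3 \right)} \right)}} = 1849 + \frac{0}{\frac{59}{7}} = 1849 + 0 \cdot \frac{7}{59} = 1849 + 0 = 1849$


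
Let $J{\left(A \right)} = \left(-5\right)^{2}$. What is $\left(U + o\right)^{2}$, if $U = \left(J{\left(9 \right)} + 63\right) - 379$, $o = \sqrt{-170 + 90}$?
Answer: $84601 - 2328 i \sqrt{5} \approx 84601.0 - 5205.6 i$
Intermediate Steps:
$J{\left(A \right)} = 25$
$o = 4 i \sqrt{5}$ ($o = \sqrt{-80} = 4 i \sqrt{5} \approx 8.9443 i$)
$U = -291$ ($U = \left(25 + 63\right) - 379 = 88 - 379 = -291$)
$\left(U + o\right)^{2} = \left(-291 + 4 i \sqrt{5}\right)^{2}$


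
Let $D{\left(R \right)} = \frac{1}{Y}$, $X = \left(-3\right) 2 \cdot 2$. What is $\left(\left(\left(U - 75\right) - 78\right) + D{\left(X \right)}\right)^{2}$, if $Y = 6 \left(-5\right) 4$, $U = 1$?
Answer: $\frac{332734081}{14400} \approx 23107.0$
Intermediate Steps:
$Y = -120$ ($Y = \left(-30\right) 4 = -120$)
$X = -12$ ($X = \left(-6\right) 2 = -12$)
$D{\left(R \right)} = - \frac{1}{120}$ ($D{\left(R \right)} = \frac{1}{-120} = - \frac{1}{120}$)
$\left(\left(\left(U - 75\right) - 78\right) + D{\left(X \right)}\right)^{2} = \left(\left(\left(1 - 75\right) - 78\right) - \frac{1}{120}\right)^{2} = \left(\left(-74 - 78\right) - \frac{1}{120}\right)^{2} = \left(-152 - \frac{1}{120}\right)^{2} = \left(- \frac{18241}{120}\right)^{2} = \frac{332734081}{14400}$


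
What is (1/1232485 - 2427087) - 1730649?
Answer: -5124347253959/1232485 ≈ -4.1577e+6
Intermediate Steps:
(1/1232485 - 2427087) - 1730649 = -2991348321194/1232485 - 1730649 = -5124347253959/1232485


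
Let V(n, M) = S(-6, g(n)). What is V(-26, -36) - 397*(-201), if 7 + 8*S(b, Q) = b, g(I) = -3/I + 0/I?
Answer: 638363/8 ≈ 79795.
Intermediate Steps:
g(I) = -3/I (g(I) = -3/I + 0 = -3/I)
S(b, Q) = -7/8 + b/8
V(n, M) = -13/8 (V(n, M) = -7/8 + (⅛)*(-6) = -7/8 - ¾ = -13/8)
V(-26, -36) - 397*(-201) = -13/8 - 397*(-201) = -13/8 + 79797 = 638363/8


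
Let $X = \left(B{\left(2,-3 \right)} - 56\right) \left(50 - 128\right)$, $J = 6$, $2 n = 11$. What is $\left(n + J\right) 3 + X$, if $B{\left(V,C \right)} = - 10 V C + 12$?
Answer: $- \frac{2427}{2} \approx -1213.5$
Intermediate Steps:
$n = \frac{11}{2}$ ($n = \frac{1}{2} \cdot 11 = \frac{11}{2} \approx 5.5$)
$B{\left(V,C \right)} = 12 - 10 C V$ ($B{\left(V,C \right)} = - 10 C V + 12 = 12 - 10 C V$)
$X = -1248$ ($X = \left(\left(12 - \left(-30\right) 2\right) - 56\right) \left(50 - 128\right) = \left(\left(12 + 60\right) - 56\right) \left(-78\right) = \left(72 - 56\right) \left(-78\right) = 16 \left(-78\right) = -1248$)
$\left(n + J\right) 3 + X = \left(\frac{11}{2} + 6\right) 3 - 1248 = \frac{23}{2} \cdot 3 - 1248 = \frac{69}{2} - 1248 = - \frac{2427}{2}$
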